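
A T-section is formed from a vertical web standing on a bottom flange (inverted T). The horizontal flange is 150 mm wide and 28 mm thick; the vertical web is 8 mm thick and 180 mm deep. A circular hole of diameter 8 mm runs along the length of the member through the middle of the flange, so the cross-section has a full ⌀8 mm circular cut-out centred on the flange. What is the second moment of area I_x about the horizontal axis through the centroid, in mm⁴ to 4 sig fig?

Decompose the section into non-overlapping parts with the origin at the bottom-left of its bounding rectangle.
Flange: 150 × 28, A = 4 200 mm², y = 14 mm, Ī = 274 400 mm⁴.
Web: 8 × 180, A = 1 440 mm², y = 118 mm, Ī = 3 888 000 mm⁴.
Hole (subtracted): ⌀8, A = 50.2655 mm², y = 14 mm, Ī = 201.062 mm⁴.
Centroid: ȳ = ΣA·y / ΣA = 40.792 mm.
Transfer each piece to the horizontal axis through the centroid using Ī + A·d² with d = y − 40.792:
  flange: d = -26.792 mm → contributes +3 289 201 mm⁴
  web: d = 77.208 mm → contributes +12 471 955 mm⁴
  hole: d = -26.792 mm → contributes −36282.1 mm⁴
Total I = 15 724 873 mm⁴.

I_x ≈ 1.572 × 10⁷ mm⁴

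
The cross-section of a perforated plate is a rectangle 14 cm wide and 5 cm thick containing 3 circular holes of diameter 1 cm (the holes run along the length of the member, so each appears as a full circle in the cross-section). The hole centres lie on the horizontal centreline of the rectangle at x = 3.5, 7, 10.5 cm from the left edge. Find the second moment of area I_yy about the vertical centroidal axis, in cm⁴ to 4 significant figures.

I_yy ≈ 1124 cm⁴

Split into non-overlapping primitives; take the origin at the lower-left of the bounding box.
Plate: 14 × 5, A = 70 cm², x = 7 cm, Ī = 1143.33 cm⁴.
Hole 1 (subtracted): ⌀1, A = 0.785398 cm², x = 3.5 cm, Ī = 0.0490874 cm⁴.
Hole 2 (subtracted): ⌀1, A = 0.785398 cm², x = 7 cm, Ī = 0.0490874 cm⁴.
Hole 3 (subtracted): ⌀1, A = 0.785398 cm², x = 10.5 cm, Ī = 0.0490874 cm⁴.
By symmetry the centroid is at mid-width, x̄ = 7 cm.
Transfer each piece to the vertical centroidal axis using Ī + A·d² with d = x − 7:
  plate: d = 0 cm → contributes +1143.33 cm⁴
  hole 1: d = -3.5 cm → contributes −9.67021 cm⁴
  hole 2: d = 0 cm → contributes −0.0490874 cm⁴
  hole 3: d = 3.5 cm → contributes −9.67021 cm⁴
Total I = 1123.94 cm⁴.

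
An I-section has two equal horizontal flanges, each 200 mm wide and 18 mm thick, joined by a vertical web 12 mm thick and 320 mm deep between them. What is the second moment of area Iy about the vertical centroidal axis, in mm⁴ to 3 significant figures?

Break the section into simple shapes (no overlaps), measuring from the bottom-left corner of the bounding box.
Bottom flange: 200 × 18, A = 3 600 mm², x = 100 mm, Ī = 12 000 000 mm⁴.
Web: 12 × 320, A = 3 840 mm², x = 100 mm, Ī = 46 080 mm⁴.
Top flange: 200 × 18, A = 3 600 mm², x = 100 mm, Ī = 12 000 000 mm⁴.
By symmetry the centroid is at mid-width, x̄ = 100 mm.
All pieces are centred on the vertical centroidal axis, so I = ΣĪ = 24 046 080 mm⁴.

Iy ≈ 2.40 × 10⁷ mm⁴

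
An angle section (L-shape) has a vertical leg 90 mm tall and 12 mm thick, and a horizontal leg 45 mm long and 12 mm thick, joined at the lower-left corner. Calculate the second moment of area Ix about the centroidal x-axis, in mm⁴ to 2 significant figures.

Split into non-overlapping primitives; take the origin at the lower-left of the bounding box.
Vertical leg: 12 × 90, A = 1 080 mm², y = 45 mm, Ī = 729 000 mm⁴.
Horizontal leg (remainder): 33 × 12, A = 396 mm², y = 6 mm, Ī = 4 752 mm⁴.
Centroid: ȳ = ΣA·y / ΣA = 34.54 mm.
Transfer each piece to the centroidal x-axis using Ī + A·d² with d = y − 34.54:
  vertical leg: d = 10.46 mm → contributes +847 242 mm⁴
  horizontal leg (remainder): d = -28.54 mm → contributes +327 229 mm⁴
Total I = 1 174 471 mm⁴.

Ix ≈ 1.2 × 10⁶ mm⁴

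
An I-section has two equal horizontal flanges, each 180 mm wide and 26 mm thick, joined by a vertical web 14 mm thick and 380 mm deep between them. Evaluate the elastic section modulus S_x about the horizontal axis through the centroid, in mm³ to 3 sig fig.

S_x ≈ 2.08 × 10⁶ mm³

Treat the section as a set of non-overlapping primitives; coordinates are from the bounding-box lower-left.
Bottom flange: 180 × 26, A = 4 680 mm², y = 13 mm, Ī = 263 640 mm⁴.
Web: 14 × 380, A = 5 320 mm², y = 216 mm, Ī = 64 017 333 mm⁴.
Top flange: 180 × 26, A = 4 680 mm², y = 419 mm, Ī = 263 640 mm⁴.
By symmetry the centroid is at mid-height, ȳ = 216 mm.
Transfer each piece to the horizontal axis through the centroid using Ī + A·d² with d = y − 216:
  bottom flange: d = -203 mm → contributes +193 121 760 mm⁴
  web: d = 0 mm → contributes +64 017 333 mm⁴
  top flange: d = 203 mm → contributes +193 121 760 mm⁴
Total I = 450 260 853 mm⁴.
Extreme fibre distance c = 216 mm; S = I/c = 2 084 541 mm³.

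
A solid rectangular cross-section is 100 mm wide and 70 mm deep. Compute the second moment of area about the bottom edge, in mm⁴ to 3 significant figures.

The section: 100 × 70, A = 7 000 mm², y = 35 mm, Ī = 2 858 333 mm⁴.
Transfer it to the bottom edge using Ī + A·d² with d = y − 0:
  the section: d = 35 mm → contributes +11 433 333 mm⁴
Total I = 11 433 333 mm⁴.

I_base ≈ 1.14 × 10⁷ mm⁴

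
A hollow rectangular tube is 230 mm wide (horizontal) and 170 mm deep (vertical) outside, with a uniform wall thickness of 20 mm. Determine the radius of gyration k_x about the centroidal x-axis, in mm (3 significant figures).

Decompose the section into non-overlapping parts with the origin at the bottom-left of its bounding rectangle.
Outer rectangle: 230 × 170, A = 39 100 mm², y = 85 mm, Ī = 94 165 833 mm⁴.
Inner void (subtracted): 190 × 130, A = 24 700 mm², y = 85 mm, Ī = 34 785 833 mm⁴.
By symmetry the centroid is at mid-height, ȳ = 85 mm.
All pieces are centred on the centroidal x-axis, so I = ΣĪ (holes subtracted) = 59 380 000 mm⁴.
Radius of gyration: k = √(I/A) = √(59 380 000 / 14 400) = 64.215 mm.

k_x ≈ 64.2 mm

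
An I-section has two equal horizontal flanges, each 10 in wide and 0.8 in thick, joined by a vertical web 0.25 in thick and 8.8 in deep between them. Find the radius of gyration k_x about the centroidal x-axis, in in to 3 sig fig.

Split into non-overlapping primitives; take the origin at the lower-left of the bounding box.
Bottom flange: 10 × 0.8, A = 8 in², y = 0.4 in, Ī = 0.42667 in⁴.
Web: 0.25 × 8.8, A = 2.2 in², y = 5.2 in, Ī = 14.197 in⁴.
Top flange: 10 × 0.8, A = 8 in², y = 10 in, Ī = 0.42667 in⁴.
By symmetry the centroid is at mid-height, ȳ = 5.2 in.
Transfer each piece to the centroidal x-axis using Ī + A·d² with d = y − 5.2:
  bottom flange: d = -4.8 in → contributes +184.75 in⁴
  web: d = 0 in → contributes +14.197 in⁴
  top flange: d = 4.8 in → contributes +184.75 in⁴
Total I = 383.69 in⁴.
Radius of gyration: k = √(I/A) = √(383.69 / 18.2) = 4.5915 in.

k_x ≈ 4.59 in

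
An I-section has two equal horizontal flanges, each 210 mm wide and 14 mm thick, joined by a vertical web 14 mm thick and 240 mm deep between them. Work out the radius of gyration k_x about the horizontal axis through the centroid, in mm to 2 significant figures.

Decompose the section into non-overlapping parts with the origin at the bottom-left of its bounding rectangle.
Bottom flange: 210 × 14, A = 2 940 mm², y = 7 mm, Ī = 48 020 mm⁴.
Web: 14 × 240, A = 3 360 mm², y = 134 mm, Ī = 16 128 000 mm⁴.
Top flange: 210 × 14, A = 2 940 mm², y = 261 mm, Ī = 48 020 mm⁴.
By symmetry the centroid is at mid-height, ȳ = 134 mm.
Transfer each piece to the horizontal axis through the centroid using Ī + A·d² with d = y − 134:
  bottom flange: d = -127 mm → contributes +47 467 280 mm⁴
  web: d = 0 mm → contributes +16 128 000 mm⁴
  top flange: d = 127 mm → contributes +47 467 280 mm⁴
Total I = 111 062 560 mm⁴.
Radius of gyration: k = √(I/A) = √(111 062 560 / 9 240) = 109.6 mm.

k_x ≈ 110 mm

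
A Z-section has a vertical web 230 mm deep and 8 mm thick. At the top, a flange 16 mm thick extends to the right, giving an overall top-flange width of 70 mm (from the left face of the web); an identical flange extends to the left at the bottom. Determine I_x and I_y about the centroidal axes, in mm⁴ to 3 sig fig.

Treat the section as a set of non-overlapping primitives; coordinates are from the bounding-box lower-left.
Web: 8 × 230, A = 1 840 mm², y = 115 mm, Ī = 8 111 333 mm⁴.
Top flange (beyond web): 62 × 16, A = 992 mm², y = 222 mm, Ī = 21 163 mm⁴.
Bottom flange (beyond web): 62 × 16, A = 992 mm², y = 8 mm, Ī = 21 163 mm⁴.
Centroid: ȳ = ΣA·y / ΣA = 115 mm.
Transfer each piece to the centroidal x-axis using Ī + A·d² with d = y − 115:
  web: d = 0 mm → contributes +8 111 333 mm⁴
  top flange (beyond web): d = 107 mm → contributes +11 378 571 mm⁴
  bottom flange (beyond web): d = -107 mm → contributes +11 378 571 mm⁴
Total I = 30 868 475 mm⁴.
For the y-axis: x̄ = 66 mm.
Repeating about the centroidal y-axis gives I_y = 3 075 755 mm⁴.

I_x ≈ 3.09 × 10⁷ mm⁴, I_y ≈ 3.08 × 10⁶ mm⁴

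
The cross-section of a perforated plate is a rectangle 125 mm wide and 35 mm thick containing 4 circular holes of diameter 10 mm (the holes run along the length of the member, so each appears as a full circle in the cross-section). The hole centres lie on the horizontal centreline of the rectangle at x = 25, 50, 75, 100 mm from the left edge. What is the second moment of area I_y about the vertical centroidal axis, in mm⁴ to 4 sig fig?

I_y ≈ 5.449 × 10⁶ mm⁴

Treat the section as a set of non-overlapping primitives; coordinates are from the bounding-box lower-left.
Plate: 125 × 35, A = 4 375 mm², x = 62.5 mm, Ī = 5 696 615 mm⁴.
Hole 1 (subtracted): ⌀10, A = 78.5398 mm², x = 25 mm, Ī = 490.874 mm⁴.
Hole 2 (subtracted): ⌀10, A = 78.5398 mm², x = 50 mm, Ī = 490.874 mm⁴.
Hole 3 (subtracted): ⌀10, A = 78.5398 mm², x = 75 mm, Ī = 490.874 mm⁴.
Hole 4 (subtracted): ⌀10, A = 78.5398 mm², x = 100 mm, Ī = 490.874 mm⁴.
By symmetry the centroid is at mid-width, x̄ = 62.5 mm.
Transfer each piece to the vertical centroidal axis using Ī + A·d² with d = x − 62.5:
  plate: d = 0 mm → contributes +5 696 615 mm⁴
  hole 1: d = -37.5 mm → contributes −110 937 mm⁴
  hole 2: d = -12.5 mm → contributes −12762.7 mm⁴
  hole 3: d = 12.5 mm → contributes −12762.7 mm⁴
  hole 4: d = 37.5 mm → contributes −110 937 mm⁴
Total I = 5 449 214 mm⁴.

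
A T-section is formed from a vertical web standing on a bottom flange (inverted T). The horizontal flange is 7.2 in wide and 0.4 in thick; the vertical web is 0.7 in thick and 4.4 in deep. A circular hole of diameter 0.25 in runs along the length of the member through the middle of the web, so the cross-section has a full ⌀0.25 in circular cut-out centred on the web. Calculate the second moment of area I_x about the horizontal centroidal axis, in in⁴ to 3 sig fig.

Decompose the section into non-overlapping parts with the origin at the bottom-left of its bounding rectangle.
Flange: 7.2 × 0.4, A = 2.88 in², y = 0.2 in, Ī = 0.0384 in⁴.
Web: 0.7 × 4.4, A = 3.08 in², y = 2.6 in, Ī = 4.9691 in⁴.
Hole (subtracted): ⌀0.25, A = 0.049087 in², y = 2.6 in, Ī = 0.00019175 in⁴.
Centroid: ȳ = ΣA·y / ΣA = 1.4306 in.
Transfer each piece to the horizontal centroidal axis using Ī + A·d² with d = y − 1.4306:
  flange: d = -1.2306 in → contributes +4.4001 in⁴
  web: d = 1.1694 in → contributes +9.1807 in⁴
  hole: d = 1.1694 in → contributes −0.067314 in⁴
Total I = 13.513 in⁴.

I_x ≈ 13.5 in⁴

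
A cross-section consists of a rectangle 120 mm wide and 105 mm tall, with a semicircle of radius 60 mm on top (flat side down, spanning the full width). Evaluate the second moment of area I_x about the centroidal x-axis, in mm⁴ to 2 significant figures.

Split into non-overlapping primitives; take the origin at the lower-left of the bounding box.
Rectangular body: 120 × 105, A = 12 600 mm², y = 52.5 mm, Ī = 11 576 250 mm⁴.
Semicircular cap: semicircle r = 60, A = 5 655 mm², y = 130.5 mm, Ī = 1 422 450 mm⁴.
Centroid: ȳ = ΣA·y / ΣA = 76.65 mm.
Transfer each piece to the centroidal x-axis using Ī + A·d² with d = y − 76.65:
  rectangular body: d = -24.15 mm → contributes +18 925 703 mm⁴
  semicircular cap: d = 53.81 mm → contributes +17 798 274 mm⁴
Total I = 36 723 977 mm⁴.

I_x ≈ 3.7 × 10⁷ mm⁴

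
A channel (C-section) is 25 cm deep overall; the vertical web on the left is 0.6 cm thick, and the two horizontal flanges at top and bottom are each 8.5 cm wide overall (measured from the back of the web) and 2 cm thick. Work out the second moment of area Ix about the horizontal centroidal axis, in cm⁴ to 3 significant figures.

Ix ≈ 4970 cm⁴

Decompose the section into non-overlapping parts with the origin at the bottom-left of its bounding rectangle.
Web: 0.6 × 25, A = 15 cm², y = 12.5 cm, Ī = 781.25 cm⁴.
Top flange (beyond web): 7.9 × 2, A = 15.8 cm², y = 24 cm, Ī = 5.2667 cm⁴.
Bottom flange (beyond web): 7.9 × 2, A = 15.8 cm², y = 1 cm, Ī = 5.2667 cm⁴.
By symmetry the centroid is at mid-height, ȳ = 12.5 cm.
Transfer each piece to the horizontal centroidal axis using Ī + A·d² with d = y − 12.5:
  web: d = 0 cm → contributes +781.25 cm⁴
  top flange (beyond web): d = 11.5 cm → contributes +2094.8 cm⁴
  bottom flange (beyond web): d = -11.5 cm → contributes +2094.8 cm⁴
Total I = 4970.9 cm⁴.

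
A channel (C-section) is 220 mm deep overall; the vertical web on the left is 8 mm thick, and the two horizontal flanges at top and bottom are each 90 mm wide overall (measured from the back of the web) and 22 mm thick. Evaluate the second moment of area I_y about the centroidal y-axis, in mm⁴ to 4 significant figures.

I_y ≈ 4.427 × 10⁶ mm⁴

Break the section into simple shapes (no overlaps), measuring from the bottom-left corner of the bounding box.
Web: 8 × 220, A = 1 760 mm², x = 4 mm, Ī = 9386.67 mm⁴.
Top flange (beyond web): 82 × 22, A = 1 804 mm², x = 49 mm, Ī = 1 010 841 mm⁴.
Bottom flange (beyond web): 82 × 22, A = 1 804 mm², x = 49 mm, Ī = 1 010 841 mm⁴.
Centroid: x̄ = ΣA·x / ΣA = 34.2459 mm.
Transfer each piece to the centroidal y-axis using Ī + A·d² with d = x − 34.2459:
  web: d = -30.2459 mm → contributes +1 619 460 mm⁴
  top flange (beyond web): d = 14.7541 mm → contributes +1 403 542 mm⁴
  bottom flange (beyond web): d = 14.7541 mm → contributes +1 403 542 mm⁴
Total I = 4 426 545 mm⁴.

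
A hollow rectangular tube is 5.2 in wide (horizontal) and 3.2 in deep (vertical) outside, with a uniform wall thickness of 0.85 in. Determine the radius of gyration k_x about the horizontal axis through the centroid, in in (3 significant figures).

k_x ≈ 1.08 in

Break the section into simple shapes (no overlaps), measuring from the bottom-left corner of the bounding box.
Outer rectangle: 5.2 × 3.2, A = 16.64 in², y = 1.6 in, Ī = 14.199 in⁴.
Inner void (subtracted): 3.5 × 1.5, A = 5.25 in², y = 1.6 in, Ī = 0.98438 in⁴.
By symmetry the centroid is at mid-height, ȳ = 1.6 in.
All pieces are centred on the horizontal axis through the centroid, so I = ΣĪ (holes subtracted) = 13.215 in⁴.
Radius of gyration: k = √(I/A) = √(13.215 / 11.39) = 1.0771 in.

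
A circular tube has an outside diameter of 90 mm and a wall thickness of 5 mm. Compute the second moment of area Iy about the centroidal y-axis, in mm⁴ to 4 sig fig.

Break the section into simple shapes (no overlaps), measuring from the bottom-left corner of the bounding box.
Outer circle: ⌀90, A = 6361.73 mm², x = 45 mm, Ī = 3 220 623 mm⁴.
Bore (subtracted): ⌀80, A = 5026.55 mm², x = 45 mm, Ī = 2 010 619 mm⁴.
By symmetry the centroid is at mid-width, x̄ = 45 mm.
All pieces are centred on the centroidal y-axis, so I = ΣĪ (holes subtracted) = 1 210 004 mm⁴.

Iy ≈ 1.210 × 10⁶ mm⁴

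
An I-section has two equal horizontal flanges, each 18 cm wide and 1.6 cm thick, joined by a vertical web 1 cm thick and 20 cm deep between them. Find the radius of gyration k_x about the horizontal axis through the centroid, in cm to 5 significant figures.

Treat the section as a set of non-overlapping primitives; coordinates are from the bounding-box lower-left.
Bottom flange: 18 × 1.6, A = 28.8 cm², y = 0.8 cm, Ī = 6.144 cm⁴.
Web: 1 × 20, A = 20 cm², y = 11.6 cm, Ī = 666.6667 cm⁴.
Top flange: 18 × 1.6, A = 28.8 cm², y = 22.4 cm, Ī = 6.144 cm⁴.
By symmetry the centroid is at mid-height, ȳ = 11.6 cm.
Transfer each piece to the horizontal axis through the centroid using Ī + A·d² with d = y − 11.6:
  bottom flange: d = -10.8 cm → contributes +3365.376 cm⁴
  web: d = 0 cm → contributes +666.6667 cm⁴
  top flange: d = 10.8 cm → contributes +3365.376 cm⁴
Total I = 7397.419 cm⁴.
Radius of gyration: k = √(I/A) = √(7397.419 / 77.6) = 9.763583 cm.

k_x ≈ 9.7636 cm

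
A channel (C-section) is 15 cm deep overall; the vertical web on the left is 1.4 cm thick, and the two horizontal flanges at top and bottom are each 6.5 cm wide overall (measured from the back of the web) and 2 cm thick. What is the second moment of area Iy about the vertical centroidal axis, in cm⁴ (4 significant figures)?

Iy ≈ 156.9 cm⁴

Break the section into simple shapes (no overlaps), measuring from the bottom-left corner of the bounding box.
Web: 1.4 × 15, A = 21 cm², x = 0.7 cm, Ī = 3.43 cm⁴.
Top flange (beyond web): 5.1 × 2, A = 10.2 cm², x = 3.95 cm, Ī = 22.1085 cm⁴.
Bottom flange (beyond web): 5.1 × 2, A = 10.2 cm², x = 3.95 cm, Ī = 22.1085 cm⁴.
Centroid: x̄ = ΣA·x / ΣA = 2.30145 cm.
Transfer each piece to the vertical centroidal axis using Ī + A·d² with d = x − 2.30145:
  web: d = -1.60145 cm → contributes +57.2874 cm⁴
  top flange (beyond web): d = 1.64855 cm → contributes +49.8292 cm⁴
  bottom flange (beyond web): d = 1.64855 cm → contributes +49.8292 cm⁴
Total I = 156.946 cm⁴.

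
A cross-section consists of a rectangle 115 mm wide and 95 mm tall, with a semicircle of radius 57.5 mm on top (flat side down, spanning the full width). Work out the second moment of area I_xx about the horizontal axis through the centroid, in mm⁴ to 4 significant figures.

Decompose the section into non-overlapping parts with the origin at the bottom-left of its bounding rectangle.
Rectangular body: 115 × 95, A = 10 925 mm², y = 47.5 mm, Ī = 8 216 510 mm⁴.
Semicircular cap: semicircle r = 57.5, A = 5193.45 mm², y = 119.404 mm, Ī = 1 199 785 mm⁴.
Centroid: ȳ = ΣA·y / ΣA = 70.6678 mm.
Transfer each piece to the horizontal axis through the centroid using Ī + A·d² with d = y − 70.6678:
  rectangular body: d = -23.1678 mm → contributes +14 080 450 mm⁴
  semicircular cap: d = 48.736 mm → contributes +13 535 245 mm⁴
Total I = 27 615 694 mm⁴.

I_xx ≈ 2.762 × 10⁷ mm⁴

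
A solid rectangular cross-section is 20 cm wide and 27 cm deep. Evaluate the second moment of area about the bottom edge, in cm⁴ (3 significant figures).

The section: 20 × 27, A = 540 cm², y = 13.5 cm, Ī = 32 805 cm⁴.
Transfer it to the bottom edge using Ī + A·d² with d = y − 0:
  the section: d = 13.5 cm → contributes +131 220 cm⁴
Total I = 131 220 cm⁴.

I_base ≈ 1.31 × 10⁵ cm⁴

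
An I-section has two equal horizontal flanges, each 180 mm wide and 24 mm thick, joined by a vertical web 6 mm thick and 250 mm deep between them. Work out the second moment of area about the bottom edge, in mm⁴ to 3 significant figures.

Treat the section as a set of non-overlapping primitives; coordinates are from the bounding-box lower-left.
Bottom flange: 180 × 24, A = 4 320 mm², y = 12 mm, Ī = 207 360 mm⁴.
Web: 6 × 250, A = 1 500 mm², y = 149 mm, Ī = 7 812 500 mm⁴.
Top flange: 180 × 24, A = 4 320 mm², y = 286 mm, Ī = 207 360 mm⁴.
Transfer each piece to the bottom edge using Ī + A·d² with d = y − 0:
  bottom flange: d = 12 mm → contributes +829 440 mm⁴
  web: d = 149 mm → contributes +41 114 000 mm⁴
  top flange: d = 286 mm → contributes +353 566 080 mm⁴
Total I = 395 509 520 mm⁴.

I_base ≈ 3.96 × 10⁸ mm⁴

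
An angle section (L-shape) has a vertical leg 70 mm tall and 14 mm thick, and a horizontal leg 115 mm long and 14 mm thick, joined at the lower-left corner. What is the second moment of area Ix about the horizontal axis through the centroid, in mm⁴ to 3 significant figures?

Ix ≈ 8.77 × 10⁵ mm⁴

Split into non-overlapping primitives; take the origin at the lower-left of the bounding box.
Vertical leg: 14 × 70, A = 980 mm², y = 35 mm, Ī = 400 167 mm⁴.
Horizontal leg (remainder): 101 × 14, A = 1 414 mm², y = 7 mm, Ī = 23 095 mm⁴.
Centroid: ȳ = ΣA·y / ΣA = 18.462 mm.
Transfer each piece to the horizontal axis through the centroid using Ī + A·d² with d = y − 18.462:
  vertical leg: d = 16.538 mm → contributes +668 202 mm⁴
  horizontal leg (remainder): d = -11.462 mm → contributes +208 863 mm⁴
Total I = 877 065 mm⁴.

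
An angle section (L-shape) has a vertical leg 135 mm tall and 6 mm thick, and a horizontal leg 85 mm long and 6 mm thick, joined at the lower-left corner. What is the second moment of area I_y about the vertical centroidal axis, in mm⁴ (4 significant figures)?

I_y ≈ 7.891 × 10⁵ mm⁴

Break the section into simple shapes (no overlaps), measuring from the bottom-left corner of the bounding box.
Vertical leg: 6 × 135, A = 810 mm², x = 3 mm, Ī = 2 430 mm⁴.
Horizontal leg (remainder): 79 × 6, A = 474 mm², x = 45.5 mm, Ī = 246 520 mm⁴.
Centroid: x̄ = ΣA·x / ΣA = 18.6893 mm.
Transfer each piece to the vertical centroidal axis using Ī + A·d² with d = x − 18.6893:
  vertical leg: d = -15.6893 mm → contributes +201 814 mm⁴
  horizontal leg (remainder): d = 26.8107 mm → contributes +587 238 mm⁴
Total I = 789 052 mm⁴.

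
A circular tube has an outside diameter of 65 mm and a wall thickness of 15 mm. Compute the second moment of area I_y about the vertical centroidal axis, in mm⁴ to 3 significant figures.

Break the section into simple shapes (no overlaps), measuring from the bottom-left corner of the bounding box.
Outer circle: ⌀65, A = 3318.3 mm², x = 32.5 mm, Ī = 876 241 mm⁴.
Bore (subtracted): ⌀35, A = 962.11 mm², x = 32.5 mm, Ī = 73 662 mm⁴.
By symmetry the centroid is at mid-width, x̄ = 32.5 mm.
All pieces are centred on the vertical centroidal axis, so I = ΣĪ (holes subtracted) = 802 579 mm⁴.

I_y ≈ 8.03 × 10⁵ mm⁴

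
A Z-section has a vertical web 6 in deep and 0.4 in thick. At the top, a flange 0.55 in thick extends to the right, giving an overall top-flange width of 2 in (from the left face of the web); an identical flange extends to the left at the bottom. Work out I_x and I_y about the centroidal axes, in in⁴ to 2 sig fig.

I_x ≈ 20 in⁴, I_y ≈ 2.2 in⁴

Break the section into simple shapes (no overlaps), measuring from the bottom-left corner of the bounding box.
Web: 0.4 × 6, A = 2.4 in², y = 3 in, Ī = 7.2 in⁴.
Top flange (beyond web): 1.6 × 0.55, A = 0.88 in², y = 5.725 in, Ī = 0.02218 in⁴.
Bottom flange (beyond web): 1.6 × 0.55, A = 0.88 in², y = 0.275 in, Ī = 0.02218 in⁴.
Centroid: ȳ = ΣA·y / ΣA = 3 in.
Transfer each piece to the centroidal x-axis using Ī + A·d² with d = y − 3:
  web: d = 0 in → contributes +7.2 in⁴
  top flange (beyond web): d = 2.725 in → contributes +6.557 in⁴
  bottom flange (beyond web): d = -2.725 in → contributes +6.557 in⁴
Total I = 20.31 in⁴.
For the y-axis: x̄ = 1.8 in.
Repeating about the centroidal y-axis gives I_y = 2.167 in⁴.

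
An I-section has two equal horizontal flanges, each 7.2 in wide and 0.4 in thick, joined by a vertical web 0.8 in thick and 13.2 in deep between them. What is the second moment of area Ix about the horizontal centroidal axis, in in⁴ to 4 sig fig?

Ix ≈ 419.8 in⁴

Break the section into simple shapes (no overlaps), measuring from the bottom-left corner of the bounding box.
Bottom flange: 7.2 × 0.4, A = 2.88 in², y = 0.2 in, Ī = 0.0384 in⁴.
Web: 0.8 × 13.2, A = 10.56 in², y = 7 in, Ī = 153.331 in⁴.
Top flange: 7.2 × 0.4, A = 2.88 in², y = 13.8 in, Ī = 0.0384 in⁴.
By symmetry the centroid is at mid-height, ȳ = 7 in.
Transfer each piece to the horizontal centroidal axis using Ī + A·d² with d = y − 7:
  bottom flange: d = -6.8 in → contributes +133.21 in⁴
  web: d = 0 in → contributes +153.331 in⁴
  top flange: d = 6.8 in → contributes +133.21 in⁴
Total I = 419.75 in⁴.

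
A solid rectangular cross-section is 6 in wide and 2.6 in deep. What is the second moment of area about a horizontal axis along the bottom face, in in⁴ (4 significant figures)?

I_base ≈ 35.15 in⁴

The section: 6 × 2.6, A = 15.6 in², y = 1.3 in, Ī = 8.788 in⁴.
Transfer it to the bottom edge using Ī + A·d² with d = y − 0:
  the section: d = 1.3 in → contributes +35.152 in⁴
Total I = 35.152 in⁴.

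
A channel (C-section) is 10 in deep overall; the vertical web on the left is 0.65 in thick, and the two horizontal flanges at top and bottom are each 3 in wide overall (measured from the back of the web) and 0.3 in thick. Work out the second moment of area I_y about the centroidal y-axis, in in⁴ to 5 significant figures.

Break the section into simple shapes (no overlaps), measuring from the bottom-left corner of the bounding box.
Web: 0.65 × 10, A = 6.5 in², x = 0.325 in, Ī = 0.2288542 in⁴.
Top flange (beyond web): 2.35 × 0.3, A = 0.705 in², x = 1.825 in, Ī = 0.3244469 in⁴.
Bottom flange (beyond web): 2.35 × 0.3, A = 0.705 in², x = 1.825 in, Ī = 0.3244469 in⁴.
Centroid: x̄ = ΣA·x / ΣA = 0.5923831 in.
Transfer each piece to the centroidal y-axis using Ī + A·d² with d = x − 0.5923831:
  web: d = -0.2673831 in → contributes +0.6935632 in⁴
  top flange (beyond web): d = 1.232617 in → contributes +1.395585 in⁴
  bottom flange (beyond web): d = 1.232617 in → contributes +1.395585 in⁴
Total I = 3.484733 in⁴.

I_y ≈ 3.4847 in⁴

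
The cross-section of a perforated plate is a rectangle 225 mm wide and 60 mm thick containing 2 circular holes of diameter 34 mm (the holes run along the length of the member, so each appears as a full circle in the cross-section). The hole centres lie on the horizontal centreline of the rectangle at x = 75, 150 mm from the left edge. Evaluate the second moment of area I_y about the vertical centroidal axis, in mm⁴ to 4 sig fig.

I_y ≈ 5.427 × 10⁷ mm⁴

Break the section into simple shapes (no overlaps), measuring from the bottom-left corner of the bounding box.
Plate: 225 × 60, A = 13 500 mm², x = 112.5 mm, Ī = 56 953 125 mm⁴.
Hole 1 (subtracted): ⌀34, A = 907.92 mm², x = 75 mm, Ī = 65597.2 mm⁴.
Hole 2 (subtracted): ⌀34, A = 907.92 mm², x = 150 mm, Ī = 65597.2 mm⁴.
By symmetry the centroid is at mid-width, x̄ = 112.5 mm.
Transfer each piece to the vertical centroidal axis using Ī + A·d² with d = x − 112.5:
  plate: d = 0 mm → contributes +56 953 125 mm⁴
  hole 1: d = -37.5 mm → contributes −1 342 360 mm⁴
  hole 2: d = 37.5 mm → contributes −1 342 360 mm⁴
Total I = 54 268 405 mm⁴.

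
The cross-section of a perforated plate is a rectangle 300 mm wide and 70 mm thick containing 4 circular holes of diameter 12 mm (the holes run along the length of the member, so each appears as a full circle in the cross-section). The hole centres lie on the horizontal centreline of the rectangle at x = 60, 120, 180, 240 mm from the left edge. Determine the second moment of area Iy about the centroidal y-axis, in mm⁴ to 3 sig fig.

Decompose the section into non-overlapping parts with the origin at the bottom-left of its bounding rectangle.
Plate: 300 × 70, A = 21 000 mm², x = 150 mm, Ī = 157 500 000 mm⁴.
Hole 1 (subtracted): ⌀12, A = 113.1 mm², x = 60 mm, Ī = 1017.9 mm⁴.
Hole 2 (subtracted): ⌀12, A = 113.1 mm², x = 120 mm, Ī = 1017.9 mm⁴.
Hole 3 (subtracted): ⌀12, A = 113.1 mm², x = 180 mm, Ī = 1017.9 mm⁴.
Hole 4 (subtracted): ⌀12, A = 113.1 mm², x = 240 mm, Ī = 1017.9 mm⁴.
By symmetry the centroid is at mid-width, x̄ = 150 mm.
Transfer each piece to the centroidal y-axis using Ī + A·d² with d = x − 150:
  plate: d = 0 mm → contributes +157 500 000 mm⁴
  hole 1: d = -90 mm → contributes −917 106 mm⁴
  hole 2: d = -30 mm → contributes −102 805 mm⁴
  hole 3: d = 30 mm → contributes −102 805 mm⁴
  hole 4: d = 90 mm → contributes −917 106 mm⁴
Total I = 155 460 176 mm⁴.

Iy ≈ 1.55 × 10⁸ mm⁴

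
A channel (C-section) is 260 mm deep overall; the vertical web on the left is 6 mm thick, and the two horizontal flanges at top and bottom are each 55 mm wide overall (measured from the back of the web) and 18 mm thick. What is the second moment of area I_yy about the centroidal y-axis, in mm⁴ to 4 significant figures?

I_yy ≈ 9.837 × 10⁵ mm⁴

Break the section into simple shapes (no overlaps), measuring from the bottom-left corner of the bounding box.
Web: 6 × 260, A = 1 560 mm², x = 3 mm, Ī = 4 680 mm⁴.
Top flange (beyond web): 49 × 18, A = 882 mm², x = 30.5 mm, Ī = 176 474 mm⁴.
Bottom flange (beyond web): 49 × 18, A = 882 mm², x = 30.5 mm, Ī = 176 474 mm⁴.
Centroid: x̄ = ΣA·x / ΣA = 17.5939 mm.
Transfer each piece to the centroidal y-axis using Ī + A·d² with d = x − 17.5939:
  web: d = -14.5939 mm → contributes +336 930 mm⁴
  top flange (beyond web): d = 12.9061 mm → contributes +323 387 mm⁴
  bottom flange (beyond web): d = 12.9061 mm → contributes +323 387 mm⁴
Total I = 983 704 mm⁴.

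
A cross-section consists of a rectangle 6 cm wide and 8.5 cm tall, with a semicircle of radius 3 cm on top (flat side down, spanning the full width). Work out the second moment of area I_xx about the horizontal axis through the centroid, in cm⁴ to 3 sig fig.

I_xx ≈ 654 cm⁴

Break the section into simple shapes (no overlaps), measuring from the bottom-left corner of the bounding box.
Rectangular body: 6 × 8.5, A = 51 cm², y = 4.25 cm, Ī = 307.06 cm⁴.
Semicircular cap: semicircle r = 3, A = 14.137 cm², y = 9.7732 cm, Ī = 8.8903 cm⁴.
Centroid: ȳ = ΣA·y / ΣA = 5.4487 cm.
Transfer each piece to the horizontal axis through the centroid using Ī + A·d² with d = y − 5.4487:
  rectangular body: d = -1.1987 cm → contributes +380.35 cm⁴
  semicircular cap: d = 4.3245 cm → contributes +273.27 cm⁴
Total I = 653.62 cm⁴.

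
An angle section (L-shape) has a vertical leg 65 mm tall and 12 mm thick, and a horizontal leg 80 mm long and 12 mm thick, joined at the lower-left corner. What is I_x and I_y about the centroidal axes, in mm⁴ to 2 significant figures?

Treat the section as a set of non-overlapping primitives; coordinates are from the bounding-box lower-left.
Vertical leg: 12 × 65, A = 780 mm², y = 32.5 mm, Ī = 274 625 mm⁴.
Horizontal leg (remainder): 68 × 12, A = 816 mm², y = 6 mm, Ī = 9 792 mm⁴.
Centroid: ȳ = ΣA·y / ΣA = 18.95 mm.
Transfer each piece to the centroidal x-axis using Ī + A·d² with d = y − 18.95:
  vertical leg: d = 13.55 mm → contributes +417 811 mm⁴
  horizontal leg (remainder): d = -12.95 mm → contributes +146 661 mm⁴
Total I = 564 472 mm⁴.
For the y-axis: x̄ = 26.45 mm.
Repeating about the centroidal y-axis gives I_y = 961 867 mm⁴.

I_x ≈ 5.6 × 10⁵ mm⁴, I_y ≈ 9.6 × 10⁵ mm⁴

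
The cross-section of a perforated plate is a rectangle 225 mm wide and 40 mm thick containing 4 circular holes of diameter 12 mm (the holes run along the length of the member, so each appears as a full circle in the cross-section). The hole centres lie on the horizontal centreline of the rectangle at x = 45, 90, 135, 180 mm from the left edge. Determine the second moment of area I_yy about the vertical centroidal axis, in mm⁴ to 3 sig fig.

Break the section into simple shapes (no overlaps), measuring from the bottom-left corner of the bounding box.
Plate: 225 × 40, A = 9 000 mm², x = 112.5 mm, Ī = 37 968 750 mm⁴.
Hole 1 (subtracted): ⌀12, A = 113.1 mm², x = 45 mm, Ī = 1017.9 mm⁴.
Hole 2 (subtracted): ⌀12, A = 113.1 mm², x = 90 mm, Ī = 1017.9 mm⁴.
Hole 3 (subtracted): ⌀12, A = 113.1 mm², x = 135 mm, Ī = 1017.9 mm⁴.
Hole 4 (subtracted): ⌀12, A = 113.1 mm², x = 180 mm, Ī = 1017.9 mm⁴.
By symmetry the centroid is at mid-width, x̄ = 112.5 mm.
Transfer each piece to the vertical centroidal axis using Ī + A·d² with d = x − 112.5:
  plate: d = 0 mm → contributes +37 968 750 mm⁴
  hole 1: d = -67.5 mm → contributes −516 318 mm⁴
  hole 2: d = -22.5 mm → contributes −58 273 mm⁴
  hole 3: d = 22.5 mm → contributes −58 273 mm⁴
  hole 4: d = 67.5 mm → contributes −516 318 mm⁴
Total I = 36 819 568 mm⁴.

I_yy ≈ 3.68 × 10⁷ mm⁴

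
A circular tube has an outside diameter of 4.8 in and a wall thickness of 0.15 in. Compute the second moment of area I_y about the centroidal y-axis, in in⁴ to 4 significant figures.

I_y ≈ 5.929 in⁴

Break the section into simple shapes (no overlaps), measuring from the bottom-left corner of the bounding box.
Outer circle: ⌀4.8, A = 18.0956 in², x = 2.4 in, Ī = 26.0576 in⁴.
Bore (subtracted): ⌀4.5, A = 15.9043 in², x = 2.4 in, Ī = 20.1289 in⁴.
By symmetry the centroid is at mid-width, x̄ = 2.4 in.
All pieces are centred on the centroidal y-axis, so I = ΣĪ (holes subtracted) = 5.92873 in⁴.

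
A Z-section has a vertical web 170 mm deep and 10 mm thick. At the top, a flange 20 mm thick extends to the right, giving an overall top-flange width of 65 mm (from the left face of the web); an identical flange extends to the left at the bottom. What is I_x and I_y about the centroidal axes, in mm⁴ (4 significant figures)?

I_x ≈ 1.654 × 10⁷ mm⁴, I_y ≈ 2.893 × 10⁶ mm⁴

Split into non-overlapping primitives; take the origin at the lower-left of the bounding box.
Web: 10 × 170, A = 1 700 mm², y = 85 mm, Ī = 4 094 167 mm⁴.
Top flange (beyond web): 55 × 20, A = 1 100 mm², y = 160 mm, Ī = 36666.7 mm⁴.
Bottom flange (beyond web): 55 × 20, A = 1 100 mm², y = 10 mm, Ī = 36666.7 mm⁴.
Centroid: ȳ = ΣA·y / ΣA = 85 mm.
Transfer each piece to the centroidal x-axis using Ī + A·d² with d = y − 85:
  web: d = 0 mm → contributes +4 094 167 mm⁴
  top flange (beyond web): d = 75 mm → contributes +6 224 167 mm⁴
  bottom flange (beyond web): d = -75 mm → contributes +6 224 167 mm⁴
Total I = 16 542 500 mm⁴.
For the y-axis: x̄ = 60 mm.
Repeating about the centroidal y-axis gives I_y = 2 892 500 mm⁴.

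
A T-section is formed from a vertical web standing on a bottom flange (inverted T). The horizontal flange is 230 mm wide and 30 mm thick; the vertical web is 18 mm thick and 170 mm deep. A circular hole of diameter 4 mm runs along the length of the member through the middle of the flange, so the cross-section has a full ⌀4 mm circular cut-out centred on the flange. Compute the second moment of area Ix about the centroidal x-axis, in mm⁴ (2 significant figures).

Split into non-overlapping primitives; take the origin at the lower-left of the bounding box.
Flange: 230 × 30, A = 6 900 mm², y = 15 mm, Ī = 517 500 mm⁴.
Web: 18 × 170, A = 3 060 mm², y = 115 mm, Ī = 7 369 500 mm⁴.
Hole (subtracted): ⌀4, A = 12.57 mm², y = 15 mm, Ī = 12.57 mm⁴.
Centroid: ȳ = ΣA·y / ΣA = 45.76 mm.
Transfer each piece to the centroidal x-axis using Ī + A·d² with d = y − 45.76:
  flange: d = -30.76 mm → contributes +7 046 848 mm⁴
  web: d = 69.24 mm → contributes +22 038 962 mm⁴
  hole: d = -30.76 mm → contributes −11 904 mm⁴
Total I = 29 073 906 mm⁴.

Ix ≈ 2.9 × 10⁷ mm⁴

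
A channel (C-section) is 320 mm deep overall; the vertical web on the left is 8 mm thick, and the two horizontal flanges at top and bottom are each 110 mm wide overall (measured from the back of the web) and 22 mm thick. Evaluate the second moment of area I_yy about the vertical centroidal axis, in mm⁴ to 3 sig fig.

Treat the section as a set of non-overlapping primitives; coordinates are from the bounding-box lower-left.
Web: 8 × 320, A = 2 560 mm², x = 4 mm, Ī = 13 653 mm⁴.
Top flange (beyond web): 102 × 22, A = 2 244 mm², x = 59 mm, Ī = 1 945 548 mm⁴.
Bottom flange (beyond web): 102 × 22, A = 2 244 mm², x = 59 mm, Ī = 1 945 548 mm⁴.
Centroid: x̄ = ΣA·x / ΣA = 39.023 mm.
Transfer each piece to the vertical centroidal axis using Ī + A·d² with d = x − 39.023:
  web: d = -35.023 mm → contributes +3 153 723 mm⁴
  top flange (beyond web): d = 19.977 mm → contributes +2 841 111 mm⁴
  bottom flange (beyond web): d = 19.977 mm → contributes +2 841 111 mm⁴
Total I = 8 835 946 mm⁴.

I_yy ≈ 8.84 × 10⁶ mm⁴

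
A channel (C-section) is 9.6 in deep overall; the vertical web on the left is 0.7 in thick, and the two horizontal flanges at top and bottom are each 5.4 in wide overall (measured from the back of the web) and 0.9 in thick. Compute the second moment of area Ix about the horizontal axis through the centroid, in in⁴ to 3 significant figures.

Decompose the section into non-overlapping parts with the origin at the bottom-left of its bounding rectangle.
Web: 0.7 × 9.6, A = 6.72 in², y = 4.8 in, Ī = 51.61 in⁴.
Top flange (beyond web): 4.7 × 0.9, A = 4.23 in², y = 9.15 in, Ī = 0.28553 in⁴.
Bottom flange (beyond web): 4.7 × 0.9, A = 4.23 in², y = 0.45 in, Ī = 0.28553 in⁴.
By symmetry the centroid is at mid-height, ȳ = 4.8 in.
Transfer each piece to the horizontal axis through the centroid using Ī + A·d² with d = y − 4.8:
  web: d = 0 in → contributes +51.61 in⁴
  top flange (beyond web): d = 4.35 in → contributes +80.328 in⁴
  bottom flange (beyond web): d = -4.35 in → contributes +80.328 in⁴
Total I = 212.27 in⁴.

Ix ≈ 212 in⁴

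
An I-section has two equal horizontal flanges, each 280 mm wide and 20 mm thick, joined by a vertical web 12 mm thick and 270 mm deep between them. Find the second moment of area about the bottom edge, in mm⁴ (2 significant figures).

Decompose the section into non-overlapping parts with the origin at the bottom-left of its bounding rectangle.
Bottom flange: 280 × 20, A = 5 600 mm², y = 10 mm, Ī = 186 667 mm⁴.
Web: 12 × 270, A = 3 240 mm², y = 155 mm, Ī = 19 683 000 mm⁴.
Top flange: 280 × 20, A = 5 600 mm², y = 300 mm, Ī = 186 667 mm⁴.
Transfer each piece to the base of the section using Ī + A·d² with d = y − 0:
  bottom flange: d = 10 mm → contributes +746 667 mm⁴
  web: d = 155 mm → contributes +97 524 000 mm⁴
  top flange: d = 300 mm → contributes +504 186 667 mm⁴
Total I = 602 457 333 mm⁴.

I_base ≈ 6.0 × 10⁸ mm⁴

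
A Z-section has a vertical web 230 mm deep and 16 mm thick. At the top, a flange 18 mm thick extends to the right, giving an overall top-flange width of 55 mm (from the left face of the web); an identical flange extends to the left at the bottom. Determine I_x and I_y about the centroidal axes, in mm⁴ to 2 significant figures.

I_x ≈ 3.2 × 10⁷ mm⁴, I_y ≈ 1.3 × 10⁶ mm⁴

Treat the section as a set of non-overlapping primitives; coordinates are from the bounding-box lower-left.
Web: 16 × 230, A = 3 680 mm², y = 115 mm, Ī = 16 222 667 mm⁴.
Top flange (beyond web): 39 × 18, A = 702 mm², y = 221 mm, Ī = 18 954 mm⁴.
Bottom flange (beyond web): 39 × 18, A = 702 mm², y = 9 mm, Ī = 18 954 mm⁴.
Centroid: ȳ = ΣA·y / ΣA = 115 mm.
Transfer each piece to the centroidal x-axis using Ī + A·d² with d = y − 115:
  web: d = 0 mm → contributes +16 222 667 mm⁴
  top flange (beyond web): d = 106 mm → contributes +7 906 626 mm⁴
  bottom flange (beyond web): d = -106 mm → contributes +7 906 626 mm⁴
Total I = 32 035 919 mm⁴.
For the y-axis: x̄ = 47 mm.
Repeating about the centroidal y-axis gives I_y = 1 318 239 mm⁴.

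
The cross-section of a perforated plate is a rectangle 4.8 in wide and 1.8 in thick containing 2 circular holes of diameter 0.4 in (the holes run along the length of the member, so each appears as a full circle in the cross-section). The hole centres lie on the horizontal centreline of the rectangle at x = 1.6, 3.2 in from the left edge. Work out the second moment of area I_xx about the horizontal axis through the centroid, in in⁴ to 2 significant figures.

Treat the section as a set of non-overlapping primitives; coordinates are from the bounding-box lower-left.
Plate: 4.8 × 1.8, A = 8.64 in², y = 0.9 in, Ī = 2.333 in⁴.
Hole 1 (subtracted): ⌀0.4, A = 0.1257 in², y = 0.9 in, Ī = 0.001257 in⁴.
Hole 2 (subtracted): ⌀0.4, A = 0.1257 in², y = 0.9 in, Ī = 0.001257 in⁴.
By symmetry the centroid is at mid-height, ȳ = 0.9 in.
All pieces are centred on the horizontal axis through the centroid, so I = ΣĪ (holes subtracted) = 2.33 in⁴.

I_xx ≈ 2.3 in⁴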